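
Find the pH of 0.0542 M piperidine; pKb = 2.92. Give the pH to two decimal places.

pH = 11.87

C5H10NH + H2O ⇌ C5H10NH2+ + OH-
Kb = 10^(−2.92) = 1.20 × 10^-3
From the ICE table, Kb = x²/(0.0542 − x) = 1.20 × 10^-3.
The 5% rule fails; solving x² + Kb·x − Kb·C₀ = 0 exactly:
x = [−0.0012 + √(0.0012² + 0.00026)]/2 = 7.49 × 10^-3 M
pOH = −log(7.49 × 10^-3) = 2.13; pH = 14.00 − 2.13 = 11.87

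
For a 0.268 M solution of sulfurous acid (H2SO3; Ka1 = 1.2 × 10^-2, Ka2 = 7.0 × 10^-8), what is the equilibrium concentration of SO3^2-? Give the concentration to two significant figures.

First ionization gives [H+] ≈ [HSO3-] = 5.10 × 10^-2 M.
Second step: Ka2 = [H+][SO3^2-]/[HSO3-] ≈ [SO3^2-] (since [H+] ≈ [HSO3-]).
So [SO3^2-] ≈ Ka2.

7.0 × 10^-8 M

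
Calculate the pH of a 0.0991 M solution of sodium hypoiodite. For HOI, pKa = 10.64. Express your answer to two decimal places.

OI- is the conjugate base of the weak acid HOI.
Ka = 10^(−10.64) = 2.29 × 10^-11
Kb = Kw/Ka = 1.0×10^-14 / 2.29 × 10^-11 = 4.37 × 10^-4
Kb = x²/(0.0991 − x) = 4.37 × 10^-4
Here C₀/Kb ≈ 227, so the small-x approximation fails. Use the quadratic:
x = (−Kb + √(Kb² + 4·Kb·C₀))/2 = 6.37 × 10^-3 M
pOH = 2.20, so pH = 14.00 − pOH = 11.80

pH = 11.80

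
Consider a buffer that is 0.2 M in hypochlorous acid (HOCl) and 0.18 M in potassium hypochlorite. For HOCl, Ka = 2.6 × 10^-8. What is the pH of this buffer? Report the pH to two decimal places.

pKa = −log(2.6 × 10^-8) = 7.585
pH = pKa + log([A⁻]/[HA]) = 7.585 + log(0.18/0.2)
pH = 7.585 + (-0.046) = 7.54

pH = 7.54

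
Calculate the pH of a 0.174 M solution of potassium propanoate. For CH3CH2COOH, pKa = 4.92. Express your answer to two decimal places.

CH3CH2COO- is the conjugate base of the weak acid CH3CH2COOH.
Ka = 10^(−4.92) = 1.20 × 10^-5
Kb = Kw/Ka = 1.0×10^-14 / 1.20 × 10^-5 = 8.33 × 10^-10
From the ICE table, Kb = [OH-]²/(0.174 − [OH-]) = 8.33 × 10^-10.
Assume [OH-] ≪ 0.174: [OH-] ≈ √(8.33 × 10^-10 × 0.174) = 1.20 × 10^-5 M
pOH = 4.92, so pH = 14.00 − pOH = 9.08

pH = 9.08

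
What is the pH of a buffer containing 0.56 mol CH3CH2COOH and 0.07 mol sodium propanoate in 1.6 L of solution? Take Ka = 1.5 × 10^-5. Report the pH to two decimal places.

pH = 3.92

pKa = −log(1.5 × 10^-5) = 4.824
pH = pKa + log([A⁻]/[HA]) = 4.824 + log(0.07/0.56)
pH = 4.824 + (-0.903) = 3.92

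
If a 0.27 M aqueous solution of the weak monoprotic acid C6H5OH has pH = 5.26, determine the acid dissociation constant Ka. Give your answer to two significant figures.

[H+] = 10^(-5.26) = 5.50 × 10^-6 M
At equilibrium [HA] = 0.27 − 5.50 × 10^-6 = 2.70 × 10^-1 M
Ka = [H+][A-]/[HA] = (5.50 × 10^-6)² / 2.70 × 10^-1 = 1.1 × 10^-10

Ka = 1.1 × 10^-10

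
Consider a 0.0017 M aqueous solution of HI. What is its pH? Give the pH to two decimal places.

HI is a strong acid and dissociates completely, so [H+] = 0.0017 M.
pH = -log(0.0017) = 2.77

pH = 2.77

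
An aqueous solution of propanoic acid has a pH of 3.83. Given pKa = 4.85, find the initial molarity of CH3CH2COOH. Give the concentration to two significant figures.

C₀ = 1.7 × 10^-3 M

[H+] = 10^(-3.83) = 1.48 × 10^-4 M = x
Ka = 10^(−4.85) = 1.41 × 10^-5
Ka = x²/(C₀ − x) ⇒ C₀ = x + x²/Ka
C₀ = 1.48 × 10^-4 + (1.48 × 10^-4)²/(1.41 × 10^-5) = 1.70 × 10^-3 M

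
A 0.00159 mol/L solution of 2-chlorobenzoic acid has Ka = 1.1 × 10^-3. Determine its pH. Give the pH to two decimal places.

pH = 3.05

ClC6H4COOH ⇌ ClC6H4COO- + H+
Ka = [H+]²/(0.00159 − [H+]) = 1.1 × 10^-3
[H+] is not negligible relative to C₀; solve [H+]² + 0.0011·[H+] − 1.75e-06 = 0.
[H+] = [−0.0011 + √(0.0011² + 7e-06)]/2 = 8.82 × 10^-4 M
pH = −log[H+] = −log(8.82 × 10^-4) = 3.05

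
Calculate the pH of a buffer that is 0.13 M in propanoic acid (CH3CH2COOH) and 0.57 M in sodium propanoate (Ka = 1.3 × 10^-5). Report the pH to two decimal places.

pH = 5.53

pKa = −log(1.3 × 10^-5) = 4.886
pH = pKa + log([A⁻]/[HA]) = 4.886 + log(0.57/0.13)
pH = 4.886 + (+0.642) = 5.53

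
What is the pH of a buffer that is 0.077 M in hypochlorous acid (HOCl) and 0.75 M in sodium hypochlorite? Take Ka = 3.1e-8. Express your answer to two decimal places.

pH = 8.50

pKa = −log(3.1 × 10^-8) = 7.509
pH = pKa + log([A⁻]/[HA]) = 7.509 + log(0.75/0.077)
pH = 7.509 + (+0.989) = 8.50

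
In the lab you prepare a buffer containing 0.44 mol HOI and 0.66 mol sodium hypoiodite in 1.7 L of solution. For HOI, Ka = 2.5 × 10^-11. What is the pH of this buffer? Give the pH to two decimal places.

pH = 10.78

pKa = −log(2.5 × 10^-11) = 10.602
pH = pKa + log([A⁻]/[HA]) = 10.602 + log(0.66/0.44)
pH = 10.602 + (+0.176) = 10.78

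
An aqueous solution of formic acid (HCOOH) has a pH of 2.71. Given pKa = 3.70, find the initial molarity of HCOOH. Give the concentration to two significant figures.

C₀ = 2.1 × 10^-2 M

[H+] = 10^(-2.71) = 1.95 × 10^-3 M = x
Ka = 10^(−3.70) = 2.00 × 10^-4
Ka = x²/(C₀ − x) ⇒ C₀ = x + x²/Ka
C₀ = 1.95 × 10^-3 + (1.95 × 10^-3)²/(2.00 × 10^-4) = 2.10 × 10^-2 M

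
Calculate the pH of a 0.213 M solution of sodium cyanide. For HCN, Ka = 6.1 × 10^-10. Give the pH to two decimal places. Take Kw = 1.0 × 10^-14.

CN- is the conjugate base of the weak acid HCN.
Kb = Kw/Ka = 1.0×10^-14 / 6.1 × 10^-10 = 1.64 × 10^-5
Kb = [OH-]²/(0.213 − [OH-]) = 1.64 × 10^-5
Assume [OH-] ≪ 0.213: [OH-] ≈ √(1.64 × 10^-5 × 0.213) = 1.87 × 10^-3 M
Check: 0.88% ionized — well under 5%, approximation valid.
pOH = −log(1.87 × 10^-3) = 2.73; pH = 14.00 − 2.73 = 11.27

pH = 11.27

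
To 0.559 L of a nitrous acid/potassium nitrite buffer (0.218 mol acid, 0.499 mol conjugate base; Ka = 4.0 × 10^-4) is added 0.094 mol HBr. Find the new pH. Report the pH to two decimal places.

pH = 3.51

Added H+ converts NO2- to HNO2: HNO2 → 0.312 mol, NO2- → 0.405 mol.
pKa = −log(4.0 × 10^-4) = 3.398
pH = pKa + log(n_NO2-/n_HNO2) = 3.398 + log(0.405/0.312) = 3.398 + (+0.113)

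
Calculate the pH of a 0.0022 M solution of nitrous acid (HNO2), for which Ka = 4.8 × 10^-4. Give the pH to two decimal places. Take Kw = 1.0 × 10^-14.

HNO2 ⇌ NO2- + H+
Let x = [H+] at equilibrium. Ka = x²/(0.0022 − x).
x is not negligible relative to C₀; solve x² + 0.00048·x − 1.06e-06 = 0.
x = (−Ka + √(Ka² + 4·Ka·C₀))/2 = 8.15 × 10^-4 M
pH = −log[H+] = −log(8.15 × 10^-4) = 3.09

pH = 3.09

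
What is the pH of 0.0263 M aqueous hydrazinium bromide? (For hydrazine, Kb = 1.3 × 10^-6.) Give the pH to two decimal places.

pH = 4.85

N2H5+ is the conjugate acid of the weak base N2H4.
Ka = Kw/Kb = 1.0×10^-14 / 1.3 × 10^-6 = 7.69 × 10^-9
Ka = x²/(0.0263 − x) = 7.69 × 10^-9
Assume x ≪ 0.0263: x ≈ √(7.69 × 10^-9 × 0.0263) = 1.42 × 10^-5 M
Check: 0.054% ionized — well under 5%, approximation valid.
pH = −log(1.42 × 10^-5) = 4.85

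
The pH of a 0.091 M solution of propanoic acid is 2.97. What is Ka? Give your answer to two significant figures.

Ka = 1.3 × 10^-5

[H+] = 10^(-2.97) = 1.07 × 10^-3 M
At equilibrium [HA] = 0.091 − 1.07 × 10^-3 = 8.99 × 10^-2 M
Ka = [H+][A-]/[HA] = (1.07 × 10^-3)² / 8.99 × 10^-2 = 1.3 × 10^-5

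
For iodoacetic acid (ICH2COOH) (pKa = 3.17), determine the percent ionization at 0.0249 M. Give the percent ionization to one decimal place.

ICH2COOH ⇌ ICH2COO- + H+; let x = [H+] at equilibrium.
Ka = 10^(−3.17) = 6.76 × 10^-4
Solve x² + 0.000676x − 1.68e-05 = 0 → x = 3.78 × 10^-3 M
% ionization = x/C₀ × 100% = 3.78 × 10^-3/0.0249 × 100% = 15.2%

15.2%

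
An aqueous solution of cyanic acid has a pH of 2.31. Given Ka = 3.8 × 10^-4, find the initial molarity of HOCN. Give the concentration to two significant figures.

C₀ = 6.8 × 10^-2 M

[H+] = 10^(-2.31) = 4.90 × 10^-3 M = x
Ka = x²/(C₀ − x) ⇒ C₀ = x + x²/Ka
C₀ = 4.90 × 10^-3 + (4.90 × 10^-3)²/(3.8 × 10^-4) = 6.81 × 10^-2 M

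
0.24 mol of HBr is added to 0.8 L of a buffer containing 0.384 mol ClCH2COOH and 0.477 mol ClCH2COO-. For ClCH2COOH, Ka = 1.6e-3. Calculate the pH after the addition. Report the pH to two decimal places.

pH = 2.38

After neutralization: n(ClCH2COOH) = 0.624 mol, n(ClCH2COO-) = 0.237 mol.
pKa = −log(1.6 × 10^-3) = 2.796
pH = pKa + log(n_ClCH2COO-/n_ClCH2COOH) = 2.796 + log(0.237/0.624) = 2.796 + (-0.420)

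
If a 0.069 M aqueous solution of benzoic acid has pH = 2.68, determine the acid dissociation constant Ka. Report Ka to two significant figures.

[H+] = 10^(-2.68) = 2.09 × 10^-3 M
At equilibrium [HA] = 0.069 − 2.09 × 10^-3 = 6.69 × 10^-2 M
Ka = [H+][A-]/[HA] = (2.09 × 10^-3)² / 6.69 × 10^-2 = 6.5 × 10^-5

Ka = 6.5 × 10^-5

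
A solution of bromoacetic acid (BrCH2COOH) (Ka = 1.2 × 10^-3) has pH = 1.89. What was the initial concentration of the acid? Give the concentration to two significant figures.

C₀ = 1.5 × 10^-1 M

[H+] = 10^(-1.89) = 1.29 × 10^-2 M = x
Ka = x²/(C₀ − x) ⇒ C₀ = x + x²/Ka
C₀ = 1.29 × 10^-2 + (1.29 × 10^-2)²/(1.2 × 10^-3) = 1.52 × 10^-1 M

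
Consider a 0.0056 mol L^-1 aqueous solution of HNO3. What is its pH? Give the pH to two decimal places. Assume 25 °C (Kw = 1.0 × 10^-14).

HNO3 is a strong acid and dissociates completely, so [H+] = 0.0056 M.
pH = -log(0.0056) = 2.25

pH = 2.25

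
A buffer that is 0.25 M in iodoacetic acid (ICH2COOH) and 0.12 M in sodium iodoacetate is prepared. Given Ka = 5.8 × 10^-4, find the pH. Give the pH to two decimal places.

pKa = −log(5.8 × 10^-4) = 3.237
Using pH = pKa + log([base]/[acid]) with [base]/[acid] = 0.12/0.25:
pH = 3.237 + (-0.319) = 2.92

pH = 2.92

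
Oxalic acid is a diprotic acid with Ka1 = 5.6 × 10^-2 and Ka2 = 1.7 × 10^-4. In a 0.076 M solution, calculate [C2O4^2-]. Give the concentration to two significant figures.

First ionization gives [H+] ≈ [HC2O4-] = 4.30 × 10^-2 M.
Second step: Ka2 = [H+][C2O4^2-]/[HC2O4-] ≈ [C2O4^2-] (since [H+] ≈ [HC2O4-]).
So [C2O4^2-] ≈ Ka2.

1.7 × 10^-4 M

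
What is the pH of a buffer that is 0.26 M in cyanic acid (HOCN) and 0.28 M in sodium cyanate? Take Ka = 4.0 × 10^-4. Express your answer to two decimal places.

pH = 3.43

pKa = −log(4.0 × 10^-4) = 3.398
pH = pKa + log([A⁻]/[HA]) = 3.398 + log(0.28/0.26)
pH = 3.398 + (+0.032) = 3.43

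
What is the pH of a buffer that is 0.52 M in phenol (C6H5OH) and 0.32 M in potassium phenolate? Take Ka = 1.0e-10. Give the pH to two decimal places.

pKa = −log(1.0 × 10^-10) = 10.000
Using pH = pKa + log([base]/[acid]) with [base]/[acid] = 0.32/0.52:
pH = 10.000 + (-0.211) = 9.79

pH = 9.79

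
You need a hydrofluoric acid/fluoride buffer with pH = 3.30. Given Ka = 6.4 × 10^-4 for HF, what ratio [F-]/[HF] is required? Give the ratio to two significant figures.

ratio = 1.3

pKa = -log(6.4 × 10^-4) = 3.194
pH = pKa + log(r) ⇒ log(r) = 3.30 − 3.194 = +0.106
r = [F-]/[HF] = 10^(+0.106) = 1.28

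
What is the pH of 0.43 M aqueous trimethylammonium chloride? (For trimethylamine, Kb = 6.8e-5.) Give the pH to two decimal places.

pH = 5.10

(CH3)3NH+ is the conjugate acid of the weak base (CH3)3N.
Ka = Kw/Kb = 1.0×10^-14 / 6.8 × 10^-5 = 1.47 × 10^-10
From the ICE table, Ka = [H+]²/(0.43 − [H+]) = 1.47 × 10^-10.
Assume [H+] ≪ 0.43: [H+] ≈ √(1.47 × 10^-10 × 0.43) = 7.95 × 10^-6 M
pH = −log[H+] = −log(7.95 × 10^-6) = 5.10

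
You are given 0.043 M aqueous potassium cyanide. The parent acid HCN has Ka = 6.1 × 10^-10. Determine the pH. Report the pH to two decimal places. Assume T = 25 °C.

pH = 10.92

CN- is the conjugate base of the weak acid HCN.
Kb = Kw/Ka = 1.0×10^-14 / 6.1 × 10^-10 = 1.64 × 10^-5
Let x = [OH-] at equilibrium. Kb = x²/(0.043 − x).
Since Kb ≪ C₀, x ≈ √(Kb·C₀) = 8.40 × 10^-4 M.
pOH = 3.08, so pH = 14.00 − pOH = 10.92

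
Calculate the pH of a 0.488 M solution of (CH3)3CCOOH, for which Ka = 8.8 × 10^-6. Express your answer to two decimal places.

(CH3)3CCOOH ⇌ (CH3)3CCOO- + H+
Ka = [H+]²/(0.488 − [H+]) = 8.8 × 10^-6
Since Ka ≪ C₀, [H+] ≈ √(Ka·C₀) = 2.07 × 10^-3 M.
Check: 0.42% ionized — well under 5%, approximation valid.
pH = −log[H+] = −log(2.07 × 10^-3) = 2.68

pH = 2.68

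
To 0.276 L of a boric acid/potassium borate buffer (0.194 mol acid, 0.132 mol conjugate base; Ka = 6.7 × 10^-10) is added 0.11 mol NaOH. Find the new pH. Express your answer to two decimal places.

After neutralization: n(B(OH)3) = 0.084 mol, n(B(OH)4-) = 0.242 mol.
pKa = −log(6.7 × 10^-10) = 9.174
pH = pKa + log([A⁻]/[HA]) = 9.174 + log(0.242/0.084) = 9.174 +0.460

pH = 9.63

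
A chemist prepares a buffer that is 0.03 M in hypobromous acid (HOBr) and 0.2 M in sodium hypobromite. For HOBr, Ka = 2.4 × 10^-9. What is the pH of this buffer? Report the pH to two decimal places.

pH = 9.44

pKa = −log(2.4 × 10^-9) = 8.620
Using pH = pKa + log([base]/[acid]) with [base]/[acid] = 0.2/0.03:
pH = 8.620 + (+0.824) = 9.44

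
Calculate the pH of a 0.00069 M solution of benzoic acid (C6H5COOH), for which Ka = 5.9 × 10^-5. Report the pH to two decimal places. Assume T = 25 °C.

pH = 3.76

C6H5COOH ⇌ C6H5COO- + H+
From the ICE table, Ka = [H+]²/(0.00069 − [H+]) = 5.9 × 10^-5.
[H+] is not negligible relative to C₀; solve [H+]² + 5.9e-05·[H+] − 4.07e-08 = 0.
[H+] = [−5.9e-05 + √(5.9e-05² + 1.63e-07)]/2 = 1.74 × 10^-4 M
pH = −log(1.74 × 10^-4) = 3.76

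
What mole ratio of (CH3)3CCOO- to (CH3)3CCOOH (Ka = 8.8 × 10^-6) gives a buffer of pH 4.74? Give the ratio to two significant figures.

ratio = 0.48

pKa = -log(8.8 × 10^-6) = 5.056
pH = pKa + log(r) ⇒ log(r) = 4.74 − 5.056 = -0.316
r = [(CH3)3CCOO-]/[(CH3)3CCOOH] = 10^(-0.316) = 0.483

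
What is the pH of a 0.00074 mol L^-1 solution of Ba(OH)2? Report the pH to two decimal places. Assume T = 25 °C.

pH = 11.17

Ba(OH)2 is a strong base (each formula unit releases 2 OH-); [OH-] = 0.00148 M.
pOH = -log(0.00148) = 2.83
pH = 14.00 - 2.83 = 11.17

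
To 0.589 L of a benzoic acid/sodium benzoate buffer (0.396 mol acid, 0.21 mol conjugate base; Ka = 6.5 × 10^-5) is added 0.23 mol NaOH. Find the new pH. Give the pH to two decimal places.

pH = 4.61

After neutralization: n(C6H5COOH) = 0.166 mol, n(C6H5COO-) = 0.44 mol.
pKa = −log(6.5 × 10^-5) = 4.187
pH = pKa + log([A⁻]/[HA]) = 4.187 + log(0.44/0.166) = 4.187 +0.423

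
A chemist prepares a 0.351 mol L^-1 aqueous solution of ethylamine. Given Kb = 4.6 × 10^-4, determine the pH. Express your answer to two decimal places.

pH = 12.10

C2H5NH2 + H2O ⇌ C2H5NH3+ + OH-
Kb = [OH-]²/(0.351 − [OH-]) = 4.6 × 10^-4
Assume [OH-] ≪ 0.351: [OH-] ≈ √(4.6 × 10^-4 × 0.351) = 1.27 × 10^-2 M
Check: 3.6% ionized — well under 5%, approximation valid.
pOH = 1.90, so pH = 14.00 − pOH = 12.10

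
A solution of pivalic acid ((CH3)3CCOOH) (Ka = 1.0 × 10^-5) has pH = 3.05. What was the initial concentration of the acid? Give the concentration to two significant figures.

C₀ = 8.0 × 10^-2 M

[H+] = 10^(-3.05) = 8.91 × 10^-4 M = x
Ka = x²/(C₀ − x) ⇒ C₀ = x + x²/Ka
C₀ = 8.91 × 10^-4 + (8.91 × 10^-4)²/(1.0 × 10^-5) = 8.03 × 10^-2 M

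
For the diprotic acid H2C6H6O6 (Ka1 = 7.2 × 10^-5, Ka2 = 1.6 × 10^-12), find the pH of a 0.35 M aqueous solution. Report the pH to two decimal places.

pH = 2.30

Since Ka1 ≫ Ka2, the first ionization dominates [H+].
Ka1 = x²/(0.35 − x) = 7.2 × 10^-5
x ≈ √(7.2 × 10^-5 × 0.35) = 5.02 × 10^-3 M
pH = −log(5.02 × 10^-3) = 2.30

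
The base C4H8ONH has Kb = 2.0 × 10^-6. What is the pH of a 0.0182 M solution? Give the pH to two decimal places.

pH = 10.28

C4H8ONH + H2O ⇌ C4H8ONH2+ + OH-
From the ICE table, Kb = [OH-]²/(0.0182 − [OH-]) = 2.0 × 10^-6.
Since Kb ≪ C₀, [OH-] ≈ √(Kb·C₀) = 1.91 × 10^-4 M.
pOH = −log(1.91 × 10^-4) = 3.72; pH = 14.00 − 3.72 = 10.28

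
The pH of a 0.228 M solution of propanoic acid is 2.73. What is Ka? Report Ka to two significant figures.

[H+] = 10^(-2.73) = 1.86 × 10^-3 M
At equilibrium [HA] = 0.228 − 1.86 × 10^-3 = 2.26 × 10^-1 M
Ka = [H+][A-]/[HA] = (1.86 × 10^-3)² / 2.26 × 10^-1 = 1.5 × 10^-5

Ka = 1.5 × 10^-5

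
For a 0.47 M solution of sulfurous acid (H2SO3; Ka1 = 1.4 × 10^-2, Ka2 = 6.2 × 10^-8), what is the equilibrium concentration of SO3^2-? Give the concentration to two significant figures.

6.2 × 10^-8 M

First ionization gives [H+] ≈ [HSO3-] = 7.44 × 10^-2 M.
Second step: Ka2 = [H+][SO3^2-]/[HSO3-] ≈ [SO3^2-] (since [H+] ≈ [HSO3-]).
So [SO3^2-] ≈ Ka2.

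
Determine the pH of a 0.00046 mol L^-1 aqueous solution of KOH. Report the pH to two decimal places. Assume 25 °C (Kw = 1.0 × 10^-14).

KOH is a strong base; [OH-] = 0.00046 M.
pOH = -log(0.00046) = 3.34
pH = 14.00 - 3.34 = 10.66

pH = 10.66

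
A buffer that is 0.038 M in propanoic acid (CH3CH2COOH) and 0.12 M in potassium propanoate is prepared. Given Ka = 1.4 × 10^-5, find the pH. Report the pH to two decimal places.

pKa = −log(1.4 × 10^-5) = 4.854
pH = pKa + log([A⁻]/[HA]) = 4.854 + log(0.12/0.038)
pH = 4.854 + (+0.499) = 5.35

pH = 5.35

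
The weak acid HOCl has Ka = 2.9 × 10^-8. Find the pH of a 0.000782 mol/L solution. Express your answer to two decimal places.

HOCl ⇌ OCl- + H+
From the ICE table, Ka = x²/(0.000782 − x) = 2.9 × 10^-8.
Assume x ≪ 0.000782: x ≈ √(2.9 × 10^-8 × 0.000782) = 4.76 × 10^-6 M
(x/C₀ = 0.61% < 5%, so the approximation holds.)
pH = −log(4.76 × 10^-6) = 5.32

pH = 5.32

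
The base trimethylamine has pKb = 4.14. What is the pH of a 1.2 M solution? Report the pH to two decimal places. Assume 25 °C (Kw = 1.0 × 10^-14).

(CH3)3N + H2O ⇌ (CH3)3NH+ + OH-
Kb = 10^(−4.14) = 7.24 × 10^-5
Kb = [OH-]²/(1.2 − [OH-]) = 7.24 × 10^-5
Assume [OH-] ≪ 1.2: [OH-] ≈ √(7.24 × 10^-5 × 1.2) = 9.32 × 10^-3 M
([OH-]/C₀ = 0.78% < 5%, so the approximation holds.)
pOH = −log(9.32 × 10^-3) = 2.03; pH = 14.00 − 2.03 = 11.97

pH = 11.97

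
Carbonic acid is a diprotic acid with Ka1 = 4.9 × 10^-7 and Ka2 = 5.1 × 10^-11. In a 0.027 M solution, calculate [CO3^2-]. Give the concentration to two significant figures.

First ionization gives [H+] ≈ [HCO3-] = 1.15 × 10^-4 M.
Second step: Ka2 = [H+][CO3^2-]/[HCO3-] ≈ [CO3^2-] (since [H+] ≈ [HCO3-]).
So [CO3^2-] ≈ Ka2.

5.1 × 10^-11 M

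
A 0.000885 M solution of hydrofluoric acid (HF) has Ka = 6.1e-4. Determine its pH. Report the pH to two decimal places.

pH = 3.31

HF ⇌ F- + H+
Let x = [H+] at equilibrium. Ka = x²/(0.000885 − x).
Here C₀/Ka ≈ 1.45, so the small-x approximation fails. Use the quadratic:
x = (−Ka + √(Ka² + 4·Ka·C₀))/2 = 4.91 × 10^-4 M
pH = −log[H+] = −log(4.91 × 10^-4) = 3.31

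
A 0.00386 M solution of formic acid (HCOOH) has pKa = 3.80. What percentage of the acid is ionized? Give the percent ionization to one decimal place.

HCOOH ⇌ HCOO- + H+; let x = [H+] at equilibrium.
Ka = 10^(−3.80) = 1.58 × 10^-4
Solve x² + 0.000158x − 6.1e-07 = 0 → x = 7.06 × 10^-4 M
% ionization = x/C₀ × 100% = 7.06 × 10^-4/0.00386 × 100% = 18.3%

18.3%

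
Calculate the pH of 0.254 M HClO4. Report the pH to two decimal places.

pH = 0.60

HClO4 is a strong acid and dissociates completely, so [H+] = 0.254 M.
pH = -log(0.254) = 0.60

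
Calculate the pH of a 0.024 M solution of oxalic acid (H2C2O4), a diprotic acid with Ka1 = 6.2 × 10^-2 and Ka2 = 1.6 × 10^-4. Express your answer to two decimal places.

pH = 1.73

Since Ka1 ≫ Ka2, the first ionization dominates [H+].
Ka1 = x²/(0.024 − x) = 6.2 × 10^-2
Solving the quadratic: x = (−Ka1 + √(Ka1² + 4·Ka1·C₀))/2 = 1.85 × 10^-2 M
pH = −log(1.85 × 10^-2) = 1.73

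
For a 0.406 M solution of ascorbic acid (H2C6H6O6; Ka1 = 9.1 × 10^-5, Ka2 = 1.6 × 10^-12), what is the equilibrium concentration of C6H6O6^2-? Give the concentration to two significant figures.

1.6 × 10^-12 M

First ionization gives [H+] ≈ [HC6H6O6-] = 6.08 × 10^-3 M.
Second step: Ka2 = [H+][C6H6O6^2-]/[HC6H6O6-] ≈ [C6H6O6^2-] (since [H+] ≈ [HC6H6O6-]).
So [C6H6O6^2-] ≈ Ka2.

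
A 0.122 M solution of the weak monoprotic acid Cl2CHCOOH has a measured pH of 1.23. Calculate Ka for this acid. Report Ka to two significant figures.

[H+] = 10^(-1.23) = 5.89 × 10^-2 M
At equilibrium [HA] = 0.122 − 5.89 × 10^-2 = 6.31 × 10^-2 M
Ka = [H+][A-]/[HA] = (5.89 × 10^-2)² / 6.31 × 10^-2 = 5.5 × 10^-2

Ka = 5.5 × 10^-2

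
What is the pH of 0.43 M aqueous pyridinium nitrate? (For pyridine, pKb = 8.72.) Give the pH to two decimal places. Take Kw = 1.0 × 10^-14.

C5H5NH+ is the conjugate acid of the weak base C5H5N.
Kb = 10^(−8.72) = 1.91 × 10^-9
Ka = Kw/Kb = 1.0×10^-14 / 1.91 × 10^-9 = 5.24 × 10^-6
Ka = x²/(0.43 − x) = 5.24 × 10^-6
Neglecting x in the denominator: x = √(5.24 × 10^-6 × 0.43) = 1.50 × 10^-3 M
pH = −log[H+] = −log(1.50 × 10^-3) = 2.82

pH = 2.82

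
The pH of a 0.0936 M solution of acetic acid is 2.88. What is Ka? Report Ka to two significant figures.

[H+] = 10^(-2.88) = 1.32 × 10^-3 M
At equilibrium [HA] = 0.0936 − 1.32 × 10^-3 = 9.23 × 10^-2 M
Ka = [H+][A-]/[HA] = (1.32 × 10^-3)² / 9.23 × 10^-2 = 1.9 × 10^-5

Ka = 1.9 × 10^-5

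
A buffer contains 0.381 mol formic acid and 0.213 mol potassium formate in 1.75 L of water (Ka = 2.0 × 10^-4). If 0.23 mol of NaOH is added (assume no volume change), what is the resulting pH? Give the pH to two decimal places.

pH = 4.17

After neutralization: n(HCOOH) = 0.151 mol, n(HCOO-) = 0.443 mol.
pKa = −log(2.0 × 10^-4) = 3.699
Henderson–Hasselbalch with mole ratio 0.443/0.151: pH = 3.699 + (+0.467)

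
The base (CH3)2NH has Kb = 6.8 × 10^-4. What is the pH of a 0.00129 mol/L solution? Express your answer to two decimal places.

pH = 10.82

(CH3)2NH + H2O ⇌ (CH3)2NH2+ + OH-
From the ICE table, Kb = [OH-]²/(0.00129 − [OH-]) = 6.8 × 10^-4.
The 5% rule fails; solving [OH-]² + Kb·[OH-] − Kb·C₀ = 0 exactly:
[OH-] = [−0.00068 + √(0.00068² + 3.51e-06)]/2 = 6.56 × 10^-4 M
pOH = 3.18, so pH = 14.00 − pOH = 10.82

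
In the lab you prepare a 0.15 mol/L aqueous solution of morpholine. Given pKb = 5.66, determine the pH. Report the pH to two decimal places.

C4H8ONH + H2O ⇌ C4H8ONH2+ + OH-
Kb = 10^(−5.66) = 2.19 × 10^-6
Kb = x²/(0.15 − x) = 2.19 × 10^-6
Since Kb ≪ C₀, x ≈ √(Kb·C₀) = 5.73 × 10^-4 M.
pOH = −log(5.73 × 10^-4) = 3.24; pH = 14.00 − 3.24 = 10.76

pH = 10.76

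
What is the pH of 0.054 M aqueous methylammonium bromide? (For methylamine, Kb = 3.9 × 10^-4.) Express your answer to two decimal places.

CH3NH3+ is the conjugate acid of the weak base CH3NH2.
Ka = Kw/Kb = 1.0×10^-14 / 3.9 × 10^-4 = 2.56 × 10^-11
Ka = [H+]²/(0.054 − [H+]) = 2.56 × 10^-11
Neglecting [H+] in the denominator: [H+] = √(2.56 × 10^-11 × 0.054) = 1.18 × 10^-6 M
([H+]/C₀ = 0.0022% < 5%, so the approximation holds.)
pH = −log(1.18 × 10^-6) = 5.93

pH = 5.93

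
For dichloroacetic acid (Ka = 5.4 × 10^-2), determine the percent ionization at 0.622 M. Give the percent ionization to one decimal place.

Cl2CHCOOH ⇌ Cl2CHCOO- + H+; let x = [H+] at equilibrium.
Ka = x²/(C₀ − x); solving the quadratic gives x = 1.58 × 10^-1 M.
Fraction ionized = 1.58 × 10^-1 / 0.622 = 0.2540 → 25.4%

25.4%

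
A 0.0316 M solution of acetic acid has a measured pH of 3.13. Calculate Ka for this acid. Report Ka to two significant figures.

Ka = 1.8 × 10^-5

[H+] = 10^(-3.13) = 7.41 × 10^-4 M
At equilibrium [HA] = 0.0316 − 7.41 × 10^-4 = 3.09 × 10^-2 M
Ka = [H+][A-]/[HA] = (7.41 × 10^-4)² / 3.09 × 10^-2 = 1.8 × 10^-5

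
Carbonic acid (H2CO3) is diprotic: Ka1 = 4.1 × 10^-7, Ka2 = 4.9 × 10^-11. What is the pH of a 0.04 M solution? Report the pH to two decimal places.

pH = 3.89

Ka1 ≫ Ka2, so treat the first dissociation as the only significant source of H+.
Ka1 = x²/(0.04 − x) = 4.1 × 10^-7
x ≈ √(4.1 × 10^-7 × 0.04) = 1.28 × 10^-4 M
pH = −log(1.28 × 10^-4) = 3.89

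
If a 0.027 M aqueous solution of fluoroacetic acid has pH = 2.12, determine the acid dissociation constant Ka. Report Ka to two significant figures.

[H+] = 10^(-2.12) = 7.59 × 10^-3 M
At equilibrium [HA] = 0.027 − 7.59 × 10^-3 = 1.94 × 10^-2 M
Ka = [H+][A-]/[HA] = (7.59 × 10^-3)² / 1.94 × 10^-2 = 3.0 × 10^-3

Ka = 3.0 × 10^-3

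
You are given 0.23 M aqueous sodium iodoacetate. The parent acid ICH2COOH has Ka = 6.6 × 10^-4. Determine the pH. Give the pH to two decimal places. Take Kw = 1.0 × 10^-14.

ICH2COO- is the conjugate base of the weak acid ICH2COOH.
Kb = Kw/Ka = 1.0×10^-14 / 6.6 × 10^-4 = 1.52 × 10^-11
Let x = [OH-] at equilibrium. Kb = x²/(0.23 − x).
Neglecting x in the denominator: x = √(1.52 × 10^-11 × 0.23) = 1.87 × 10^-6 M
pOH = −log(1.87 × 10^-6) = 5.73; pH = 14.00 − 5.73 = 8.27

pH = 8.27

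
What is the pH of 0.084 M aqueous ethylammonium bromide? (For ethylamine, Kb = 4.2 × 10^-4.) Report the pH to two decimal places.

pH = 5.85

C2H5NH3+ is the conjugate acid of the weak base C2H5NH2.
Ka = Kw/Kb = 1.0×10^-14 / 4.2 × 10^-4 = 2.38 × 10^-11
Let x = [H+] at equilibrium. Ka = x²/(0.084 − x).
Assume x ≪ 0.084: x ≈ √(2.38 × 10^-11 × 0.084) = 1.41 × 10^-6 M
pH = −log(1.41 × 10^-6) = 5.85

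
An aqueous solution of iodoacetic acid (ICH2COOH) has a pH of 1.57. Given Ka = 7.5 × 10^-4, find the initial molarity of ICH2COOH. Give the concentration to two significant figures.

C₀ = 9.9 × 10^-1 M

[H+] = 10^(-1.57) = 2.69 × 10^-2 M = x
Ka = x²/(C₀ − x) ⇒ C₀ = x + x²/Ka
C₀ = 2.69 × 10^-2 + (2.69 × 10^-2)²/(7.5 × 10^-4) = 9.92 × 10^-1 M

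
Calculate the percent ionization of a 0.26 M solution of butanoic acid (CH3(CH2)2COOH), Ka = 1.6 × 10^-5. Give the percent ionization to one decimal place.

CH3(CH2)2COOH ⇌ CH3(CH2)2COO- + H+; let x = [H+] at equilibrium.
x ≈ √(Ka·C₀) = √(1.6 × 10^-5 × 0.26) = 2.04 × 10^-3 M
Fraction ionized = 2.04 × 10^-3 / 0.26 = 0.0078 → 0.8%

0.8%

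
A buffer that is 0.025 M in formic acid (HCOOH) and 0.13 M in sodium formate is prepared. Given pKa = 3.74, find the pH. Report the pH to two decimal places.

pH = 4.46

Using pH = pKa + log([base]/[acid]) with [base]/[acid] = 0.13/0.025:
pH = 3.74 + (+0.716) = 4.46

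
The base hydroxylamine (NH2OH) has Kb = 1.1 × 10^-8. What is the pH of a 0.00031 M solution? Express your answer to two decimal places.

NH2OH + H2O ⇌ NH3OH+ + OH-
Let x = [OH-] at equilibrium. Kb = x²/(0.00031 − x).
Assume x ≪ 0.00031: x ≈ √(1.1 × 10^-8 × 0.00031) = 1.85 × 10^-6 M
pOH = −log(1.85 × 10^-6) = 5.73; pH = 14.00 − 5.73 = 8.27

pH = 8.27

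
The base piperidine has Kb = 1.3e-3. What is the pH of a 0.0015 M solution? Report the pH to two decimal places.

pH = 10.95

C5H10NH + H2O ⇌ C5H10NH2+ + OH-
Let x = [OH-] at equilibrium. Kb = x²/(0.0015 − x).
x is not negligible relative to C₀; solve x² + 0.0013·x − 1.95e-06 = 0.
x = (−Kb + √(Kb² + 4·Kb·C₀))/2 = 8.90 × 10^-4 M
pOH = −log(8.90 × 10^-4) = 3.05; pH = 14.00 − 3.05 = 10.95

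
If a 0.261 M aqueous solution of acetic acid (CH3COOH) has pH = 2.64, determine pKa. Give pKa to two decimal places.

[H+] = 10^(-2.64) = 2.29 × 10^-3 M
At equilibrium [HA] = 0.261 − 2.29 × 10^-3 = 2.59 × 10^-1 M
Ka = [H+][A-]/[HA] = (2.29 × 10^-3)² / 2.59 × 10^-1 = 2.02 × 10^-5
pKa = -log(2.02 × 10^-5) = 4.69

pKa = 4.69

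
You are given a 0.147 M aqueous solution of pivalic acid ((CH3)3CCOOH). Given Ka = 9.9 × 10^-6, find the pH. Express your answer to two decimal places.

(CH3)3CCOOH ⇌ (CH3)3CCOO- + H+
From the ICE table, Ka = x²/(0.147 − x) = 9.9 × 10^-6.
Neglecting x in the denominator: x = √(9.9 × 10^-6 × 0.147) = 1.21 × 10^-3 M
(x/C₀ = 0.82% < 5%, so the approximation holds.)
pH = −log[H+] = −log(1.21 × 10^-3) = 2.92

pH = 2.92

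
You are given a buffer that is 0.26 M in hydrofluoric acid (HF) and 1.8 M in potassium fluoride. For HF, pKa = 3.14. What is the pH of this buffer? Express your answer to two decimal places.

Using pH = pKa + log([base]/[acid]) with [base]/[acid] = 1.8/0.26:
pH = 3.14 + (+0.840) = 3.98

pH = 3.98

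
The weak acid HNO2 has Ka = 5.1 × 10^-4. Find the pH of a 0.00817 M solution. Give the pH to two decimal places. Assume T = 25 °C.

pH = 2.74

HNO2 ⇌ NO2- + H+
From the ICE table, Ka = x²/(0.00817 − x) = 5.1 × 10^-4.
Here C₀/Ka ≈ 16, so the small-x approximation fails. Use the quadratic:
x = (−Ka + √(Ka² + 4·Ka·C₀))/2 = 1.80 × 10^-3 M
pH = −log[H+] = −log(1.80 × 10^-3) = 2.74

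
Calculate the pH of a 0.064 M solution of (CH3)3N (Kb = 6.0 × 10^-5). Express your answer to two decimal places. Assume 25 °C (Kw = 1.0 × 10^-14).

pH = 11.29

(CH3)3N + H2O ⇌ (CH3)3NH+ + OH-
From the ICE table, Kb = x²/(0.064 − x) = 6.0 × 10^-5.
Assume x ≪ 0.064: x ≈ √(6.0 × 10^-5 × 0.064) = 1.96 × 10^-3 M
Check: 3.1% ionized — well under 5%, approximation valid.
pOH = −log(1.96 × 10^-3) = 2.71; pH = 14.00 − 2.71 = 11.29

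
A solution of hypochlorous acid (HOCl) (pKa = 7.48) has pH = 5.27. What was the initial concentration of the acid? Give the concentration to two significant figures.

C₀ = 8.8 × 10^-4 M

[H+] = 10^(-5.27) = 5.37 × 10^-6 M = x
Ka = 10^(−7.48) = 3.31 × 10^-8
Ka = x²/(C₀ − x) ⇒ C₀ = x + x²/Ka
C₀ = 5.37 × 10^-6 + (5.37 × 10^-6)²/(3.31 × 10^-8) = 8.77 × 10^-4 M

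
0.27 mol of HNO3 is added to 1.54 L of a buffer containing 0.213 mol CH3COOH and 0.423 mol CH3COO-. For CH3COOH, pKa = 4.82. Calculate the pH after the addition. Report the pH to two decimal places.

After neutralization: n(CH3COOH) = 0.483 mol, n(CH3COO-) = 0.153 mol.
pH = pKa + log(n_CH3COO-/n_CH3COOH) = 4.82 + log(0.153/0.483) = 4.82 + (-0.499)

pH = 4.32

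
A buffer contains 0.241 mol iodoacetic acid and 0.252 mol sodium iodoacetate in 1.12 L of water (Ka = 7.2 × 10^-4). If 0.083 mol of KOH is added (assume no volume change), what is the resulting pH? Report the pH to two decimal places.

pH = 3.47

After neutralization: n(ICH2COOH) = 0.158 mol, n(ICH2COO-) = 0.335 mol.
pKa = −log(7.2 × 10^-4) = 3.143
Henderson–Hasselbalch with mole ratio 0.335/0.158: pH = 3.143 + (+0.326)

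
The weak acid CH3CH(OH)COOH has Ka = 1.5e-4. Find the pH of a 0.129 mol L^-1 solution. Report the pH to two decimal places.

CH3CH(OH)COOH ⇌ CH3CH(OH)COO- + H+
From the ICE table, Ka = x²/(0.129 − x) = 1.5 × 10^-4.
Assume x ≪ 0.129: x ≈ √(1.5 × 10^-4 × 0.129) = 4.40 × 10^-3 M
pH = −log[H+] = −log(4.40 × 10^-3) = 2.36

pH = 2.36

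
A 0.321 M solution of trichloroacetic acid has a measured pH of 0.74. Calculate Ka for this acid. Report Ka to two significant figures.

Ka = 2.4 × 10^-1

[H+] = 10^(-0.74) = 1.82 × 10^-1 M
At equilibrium [HA] = 0.321 − 1.82 × 10^-1 = 1.39 × 10^-1 M
Ka = [H+][A-]/[HA] = (1.82 × 10^-1)² / 1.39 × 10^-1 = 2.4 × 10^-1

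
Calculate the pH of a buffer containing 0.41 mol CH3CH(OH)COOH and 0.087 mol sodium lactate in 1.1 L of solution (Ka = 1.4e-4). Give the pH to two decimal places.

pKa = −log(1.4 × 10^-4) = 3.854
pH = pKa + log([A⁻]/[HA]) = 3.854 + log(0.087/0.41)
pH = 3.854 + (-0.673) = 3.18

pH = 3.18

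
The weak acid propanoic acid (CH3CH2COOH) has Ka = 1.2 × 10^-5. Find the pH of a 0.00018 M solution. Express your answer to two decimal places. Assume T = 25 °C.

CH3CH2COOH ⇌ CH3CH2COO- + H+
From the ICE table, Ka = [H+]²/(0.00018 − [H+]) = 1.2 × 10^-5.
Here C₀/Ka ≈ 15, so the small-[H+] approximation fails. Use the quadratic:
[H+] = (−Ka + √(Ka² + 4·Ka·C₀))/2 = 4.09 × 10^-5 M
pH = −log(4.09 × 10^-5) = 4.39

pH = 4.39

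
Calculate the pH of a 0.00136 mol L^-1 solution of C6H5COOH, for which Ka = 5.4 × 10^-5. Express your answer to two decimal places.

pH = 3.61

C6H5COOH ⇌ C6H5COO- + H+
From the ICE table, Ka = x²/(0.00136 − x) = 5.4 × 10^-5.
The 5% rule fails; solving x² + Ka·x − Ka·C₀ = 0 exactly:
x = [−5.4e-05 + √(5.4e-05² + 2.94e-07)]/2 = 2.45 × 10^-4 M
pH = −log[H+] = −log(2.45 × 10^-4) = 3.61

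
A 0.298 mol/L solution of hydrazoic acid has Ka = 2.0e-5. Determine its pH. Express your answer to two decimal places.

pH = 2.61

HN3 ⇌ N3- + H+
From the ICE table, Ka = x²/(0.298 − x) = 2.0 × 10^-5.
Since Ka ≪ C₀, x ≈ √(Ka·C₀) = 2.44 × 10^-3 M.
Check: 0.82% ionized — well under 5%, approximation valid.
pH = −log(2.44 × 10^-3) = 2.61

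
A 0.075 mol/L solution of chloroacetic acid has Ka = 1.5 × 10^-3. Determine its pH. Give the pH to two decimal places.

ClCH2COOH ⇌ ClCH2COO- + H+
Let x = [H+] at equilibrium. Ka = x²/(0.075 − x).
Here C₀/Ka ≈ 50, so the small-x approximation fails. Use the quadratic:
x = [−0.0015 + √(0.0015² + 0.00045)]/2 = 9.88 × 10^-3 M
pH = −log(9.88 × 10^-3) = 2.01

pH = 2.01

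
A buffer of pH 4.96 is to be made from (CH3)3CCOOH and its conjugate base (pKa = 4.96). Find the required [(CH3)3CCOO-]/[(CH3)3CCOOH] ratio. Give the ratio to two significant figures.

pH = pKa + log(r) ⇒ log(r) = 4.96 − 4.96 = +0.00
r = [(CH3)3CCOO-]/[(CH3)3CCOOH] = 10^(+0.00) = 1

ratio = 1.0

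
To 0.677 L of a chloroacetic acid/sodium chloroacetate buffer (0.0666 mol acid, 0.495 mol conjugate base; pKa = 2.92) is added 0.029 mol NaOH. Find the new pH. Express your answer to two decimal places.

OH- converts ClCH2COOH to ClCH2COO-: ClCH2COOH → 0.0376 mol, ClCH2COO- → 0.524 mol.
Henderson–Hasselbalch with mole ratio 0.524/0.0376: pH = 2.92 + (+1.144)

pH = 4.06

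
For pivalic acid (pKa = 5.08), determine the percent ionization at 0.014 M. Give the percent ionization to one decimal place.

(CH3)3CCOOH ⇌ (CH3)3CCOO- + H+; let x = [H+] at equilibrium.
Ka = 10^(−5.08) = 8.32 × 10^-6
x ≈ √(Ka·C₀) = √(8.32 × 10^-6 × 0.014) = 3.41 × 10^-4 M
% ionization = x/C₀ × 100% = 3.41 × 10^-4/0.014 × 100% = 2.4%

2.4%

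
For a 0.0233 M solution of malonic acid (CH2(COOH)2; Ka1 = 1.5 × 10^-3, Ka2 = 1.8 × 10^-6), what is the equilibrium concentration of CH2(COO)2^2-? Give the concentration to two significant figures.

First ionization gives [H+] ≈ [CH2(COOH)COO-] = 5.21 × 10^-3 M.
Second step: Ka2 = [H+][CH2(COO)2^2-]/[CH2(COOH)COO-] ≈ [CH2(COO)2^2-] (since [H+] ≈ [CH2(COOH)COO-]).
So [CH2(COO)2^2-] ≈ Ka2.

1.8 × 10^-6 M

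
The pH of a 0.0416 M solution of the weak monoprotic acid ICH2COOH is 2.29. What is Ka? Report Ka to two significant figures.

[H+] = 10^(-2.29) = 5.13 × 10^-3 M
At equilibrium [HA] = 0.0416 − 5.13 × 10^-3 = 3.65 × 10^-2 M
Ka = [H+][A-]/[HA] = (5.13 × 10^-3)² / 3.65 × 10^-2 = 7.2 × 10^-4

Ka = 7.2 × 10^-4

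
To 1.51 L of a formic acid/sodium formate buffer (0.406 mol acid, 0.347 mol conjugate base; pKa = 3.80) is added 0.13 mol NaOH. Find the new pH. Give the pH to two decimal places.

pH = 4.04

OH- converts HCOOH to HCOO-: HCOOH → 0.276 mol, HCOO- → 0.477 mol.
pH = pKa + log([A⁻]/[HA]) = 3.80 + log(0.477/0.276) = 3.80 +0.238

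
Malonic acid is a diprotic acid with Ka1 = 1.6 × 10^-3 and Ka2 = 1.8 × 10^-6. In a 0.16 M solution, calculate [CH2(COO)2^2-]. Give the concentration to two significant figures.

1.8 × 10^-6 M

First ionization gives [H+] ≈ [CH2(COOH)COO-] = 1.52 × 10^-2 M.
Second step: Ka2 = [H+][CH2(COO)2^2-]/[CH2(COOH)COO-] ≈ [CH2(COO)2^2-] (since [H+] ≈ [CH2(COOH)COO-]).
So [CH2(COO)2^2-] ≈ Ka2.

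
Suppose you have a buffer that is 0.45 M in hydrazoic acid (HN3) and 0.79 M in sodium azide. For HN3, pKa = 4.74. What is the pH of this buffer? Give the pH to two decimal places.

pH = pKa + log([A⁻]/[HA]) = 4.74 + log(0.79/0.45)
pH = 4.74 + (+0.244) = 4.98

pH = 4.98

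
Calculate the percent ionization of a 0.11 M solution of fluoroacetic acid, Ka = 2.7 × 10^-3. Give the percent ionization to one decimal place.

14.5%

FCH2COOH ⇌ FCH2COO- + H+; let x = [H+] at equilibrium.
Ka = x²/(C₀ − x); solving the quadratic gives x = 1.59 × 10^-2 M.
% ionization = x/C₀ × 100% = 1.59 × 10^-2/0.11 × 100% = 14.5%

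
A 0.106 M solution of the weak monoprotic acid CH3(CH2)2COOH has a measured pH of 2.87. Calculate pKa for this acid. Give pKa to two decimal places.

[H+] = 10^(-2.87) = 1.35 × 10^-3 M
At equilibrium [HA] = 0.106 − 1.35 × 10^-3 = 1.05 × 10^-1 M
Ka = [H+][A-]/[HA] = (1.35 × 10^-3)² / 1.05 × 10^-1 = 1.74 × 10^-5
pKa = -log(1.74 × 10^-5) = 4.76

pKa = 4.76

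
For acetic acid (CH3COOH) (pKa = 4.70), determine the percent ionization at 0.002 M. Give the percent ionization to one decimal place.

CH3COOH ⇌ CH3COO- + H+; let x = [H+] at equilibrium.
Ka = 10^(−4.70) = 2.00 × 10^-5
Solve x² + 2e-05x − 4e-08 = 0 → x = 1.90 × 10^-4 M
Fraction ionized = 1.90 × 10^-4 / 0.002 = 0.0950 → 9.5%

9.5%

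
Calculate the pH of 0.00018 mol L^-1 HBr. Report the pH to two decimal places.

HBr is a strong acid and dissociates completely, so [H+] = 0.00018 M.
pH = -log(0.00018) = 3.74

pH = 3.74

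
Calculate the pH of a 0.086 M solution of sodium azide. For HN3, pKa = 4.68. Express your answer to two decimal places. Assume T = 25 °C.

pH = 8.81

N3- is the conjugate base of the weak acid HN3.
Ka = 10^(−4.68) = 2.09 × 10^-5
Kb = Kw/Ka = 1.0×10^-14 / 2.09 × 10^-5 = 4.78 × 10^-10
Let x = [OH-] at equilibrium. Kb = x²/(0.086 − x).
Since Kb ≪ C₀, x ≈ √(Kb·C₀) = 6.41 × 10^-6 M.
(x/C₀ = 0.0075% < 5%, so the approximation holds.)
pOH = −log(6.41 × 10^-6) = 5.19; pH = 14.00 − 5.19 = 8.81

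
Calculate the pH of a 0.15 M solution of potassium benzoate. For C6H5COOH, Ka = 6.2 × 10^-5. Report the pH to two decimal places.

C6H5COO- is the conjugate base of the weak acid C6H5COOH.
Kb = Kw/Ka = 1.0×10^-14 / 6.2 × 10^-5 = 1.61 × 10^-10
Kb = [OH-]²/(0.15 − [OH-]) = 1.61 × 10^-10
Assume [OH-] ≪ 0.15: [OH-] ≈ √(1.61 × 10^-10 × 0.15) = 4.91 × 10^-6 M
pOH = 5.31, so pH = 14.00 − pOH = 8.69

pH = 8.69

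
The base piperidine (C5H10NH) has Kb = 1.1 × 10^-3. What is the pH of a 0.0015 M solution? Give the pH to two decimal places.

C5H10NH + H2O ⇌ C5H10NH2+ + OH-
From the ICE table, Kb = [OH-]²/(0.0015 − [OH-]) = 1.1 × 10^-3.
[OH-] is not negligible relative to C₀; solve [OH-]² + 0.0011·[OH-] − 1.65e-06 = 0.
[OH-] = (−Kb + √(Kb² + 4·Kb·C₀))/2 = 8.47 × 10^-4 M
pOH = −log(8.47 × 10^-4) = 3.07; pH = 14.00 − 3.07 = 10.93

pH = 10.93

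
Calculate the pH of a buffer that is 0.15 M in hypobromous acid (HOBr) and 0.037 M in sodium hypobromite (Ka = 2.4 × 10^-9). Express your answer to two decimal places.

pH = 8.01

pKa = −log(2.4 × 10^-9) = 8.620
Using pH = pKa + log([base]/[acid]) with [base]/[acid] = 0.037/0.15:
pH = 8.620 + (-0.608) = 8.01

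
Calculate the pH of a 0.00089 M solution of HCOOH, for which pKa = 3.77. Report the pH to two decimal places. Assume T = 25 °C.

HCOOH ⇌ HCOO- + H+
Ka = 10^(−3.77) = 1.70 × 10^-4
Let x = [H+] at equilibrium. Ka = x²/(0.00089 − x).
The 5% rule fails; solving x² + Ka·x − Ka·C₀ = 0 exactly:
x = (−Ka + √(Ka² + 4·Ka·C₀))/2 = 3.13 × 10^-4 M
pH = −log[H+] = −log(3.13 × 10^-4) = 3.50

pH = 3.50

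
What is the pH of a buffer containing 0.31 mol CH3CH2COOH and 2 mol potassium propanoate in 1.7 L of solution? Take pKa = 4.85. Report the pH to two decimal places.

pH = 5.66

pH = pKa + log([A⁻]/[HA]) = 4.85 + log(2/0.31)
pH = 4.85 + (+0.810) = 5.66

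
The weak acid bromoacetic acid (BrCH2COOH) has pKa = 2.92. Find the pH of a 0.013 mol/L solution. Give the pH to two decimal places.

pH = 2.47

BrCH2COOH ⇌ BrCH2COO- + H+
Ka = 10^(−2.92) = 1.20 × 10^-3
Let x = [H+] at equilibrium. Ka = x²/(0.013 − x).
The 5% rule fails; solving x² + Ka·x − Ka·C₀ = 0 exactly:
x = [−0.0012 + √(0.0012² + 6.24e-05)]/2 = 3.39 × 10^-3 M
pH = −log(3.39 × 10^-3) = 2.47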